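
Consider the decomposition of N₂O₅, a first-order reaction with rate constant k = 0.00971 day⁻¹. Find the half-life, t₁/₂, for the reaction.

71.38 day

Step 1: For a first-order reaction, t₁/₂ = ln(2)/k
Step 2: t₁/₂ = ln(2)/0.00971
Step 3: t₁/₂ = 0.6931/0.00971 = 71.38 day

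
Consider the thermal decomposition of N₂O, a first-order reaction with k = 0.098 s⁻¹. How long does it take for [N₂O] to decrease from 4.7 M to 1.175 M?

14.15 s

Step 1: For first-order: t = ln([N₂O]₀/[N₂O])/k
Step 2: t = ln(4.7/1.175)/0.098
Step 3: t = ln(4)/0.098
Step 4: t = 1.386/0.098 = 14.15 s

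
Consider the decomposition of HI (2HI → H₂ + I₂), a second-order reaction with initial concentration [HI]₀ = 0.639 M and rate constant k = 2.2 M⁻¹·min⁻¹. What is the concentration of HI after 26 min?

0.01702 M

Step 1: For a second-order reaction: 1/[HI] = 1/[HI]₀ + kt
Step 2: 1/[HI] = 1/0.639 + 2.2 × 26
Step 3: 1/[HI] = 1.565 + 57.2 = 58.76
Step 4: [HI] = 1/58.76 = 0.01702 M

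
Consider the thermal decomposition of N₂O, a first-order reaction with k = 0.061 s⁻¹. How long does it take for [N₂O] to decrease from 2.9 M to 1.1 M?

15.89 s

Step 1: For first-order: t = ln([N₂O]₀/[N₂O])/k
Step 2: t = ln(2.9/1.1)/0.061
Step 3: t = ln(2.636)/0.061
Step 4: t = 0.9694/0.061 = 15.89 s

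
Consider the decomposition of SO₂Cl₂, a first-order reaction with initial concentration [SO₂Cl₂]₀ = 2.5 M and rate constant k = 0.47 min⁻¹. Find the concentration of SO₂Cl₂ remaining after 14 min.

0.00347 M

Step 1: For a first-order reaction: [SO₂Cl₂] = [SO₂Cl₂]₀ × e^(-kt)
Step 2: [SO₂Cl₂] = 2.5 × e^(-0.47 × 14)
Step 3: [SO₂Cl₂] = 2.5 × e^(-6.58)
Step 4: [SO₂Cl₂] = 2.5 × 0.00138785 = 0.00347 M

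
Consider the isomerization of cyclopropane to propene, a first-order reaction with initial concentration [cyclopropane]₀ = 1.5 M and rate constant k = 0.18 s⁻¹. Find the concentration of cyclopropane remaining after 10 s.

0.2479 M

Step 1: For a first-order reaction: [cyclopropane] = [cyclopropane]₀ × e^(-kt)
Step 2: [cyclopropane] = 1.5 × e^(-0.18 × 10)
Step 3: [cyclopropane] = 1.5 × e^(-1.8)
Step 4: [cyclopropane] = 1.5 × 0.165299 = 0.2479 M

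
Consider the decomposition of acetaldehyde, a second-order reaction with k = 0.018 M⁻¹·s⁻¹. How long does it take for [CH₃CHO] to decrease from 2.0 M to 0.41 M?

107.7 s

Step 1: For second-order: t = (1/[CH₃CHO] - 1/[CH₃CHO]₀)/k
Step 2: t = (1/0.41 - 1/2.0)/0.018
Step 3: t = (2.439 - 0.5)/0.018
Step 4: t = 1.939/0.018 = 107.7 s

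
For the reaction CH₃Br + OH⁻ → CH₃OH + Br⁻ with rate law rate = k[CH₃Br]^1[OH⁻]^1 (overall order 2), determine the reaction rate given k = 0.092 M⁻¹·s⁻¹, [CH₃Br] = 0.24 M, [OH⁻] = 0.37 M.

0.00817 M/s

Step 1: The rate law is rate = k[CH₃Br]^1[OH⁻]^1, overall order = 1+1 = 2
Step 2: Substitute values: rate = 0.092 × (0.24)^1 × (0.37)^1
Step 3: rate = 0.092 × 0.24 × 0.37 = 0.0081696 M/s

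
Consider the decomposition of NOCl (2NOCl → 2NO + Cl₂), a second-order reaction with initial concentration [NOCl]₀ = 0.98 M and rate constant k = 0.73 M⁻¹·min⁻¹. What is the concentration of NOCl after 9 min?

0.1317 M

Step 1: For a second-order reaction: 1/[NOCl] = 1/[NOCl]₀ + kt
Step 2: 1/[NOCl] = 1/0.98 + 0.73 × 9
Step 3: 1/[NOCl] = 1.02 + 6.57 = 7.59
Step 4: [NOCl] = 1/7.59 = 0.1317 M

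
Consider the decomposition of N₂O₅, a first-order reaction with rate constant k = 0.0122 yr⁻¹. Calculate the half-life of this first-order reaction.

56.82 yr

Step 1: For a first-order reaction, t₁/₂ = ln(2)/k
Step 2: t₁/₂ = ln(2)/0.0122
Step 3: t₁/₂ = 0.6931/0.0122 = 56.82 yr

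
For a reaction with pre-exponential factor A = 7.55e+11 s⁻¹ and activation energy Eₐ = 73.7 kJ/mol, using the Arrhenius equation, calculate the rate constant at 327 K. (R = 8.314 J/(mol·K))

1.27e+00 s⁻¹

Step 1: Use the Arrhenius equation: k = A × exp(-Eₐ/RT)
Step 2: Convert Eₐ to J/mol: 73.7 kJ/mol = 73700 J/mol
Step 3: Calculate the exponent: -Eₐ/(RT) = -73700/(8.314 × 327) = -27.10876
Step 4: k = 7.55e+11 × exp(-27.10876)
Step 5: k = 7.55e+11 × 1.68584e-12 = 1.2728e+00 s⁻¹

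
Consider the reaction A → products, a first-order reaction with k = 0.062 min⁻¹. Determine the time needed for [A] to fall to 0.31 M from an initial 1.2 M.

21.83 min

Step 1: For first-order: t = ln([A]₀/[A])/k
Step 2: t = ln(1.2/0.31)/0.062
Step 3: t = ln(3.871)/0.062
Step 4: t = 1.354/0.062 = 21.83 min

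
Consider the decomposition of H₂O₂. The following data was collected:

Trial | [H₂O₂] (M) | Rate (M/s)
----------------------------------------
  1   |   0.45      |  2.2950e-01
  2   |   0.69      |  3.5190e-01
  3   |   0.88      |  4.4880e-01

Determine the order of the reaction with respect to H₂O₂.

first order (1)

Step 1: Compare trials to find order n where rate₂/rate₁ = ([H₂O₂]₂/[H₂O₂]₁)^n
Step 2: rate₂/rate₁ = 3.5190e-01/2.2950e-01 = 1.533
Step 3: [H₂O₂]₂/[H₂O₂]₁ = 0.69/0.45 = 1.533
Step 4: n = ln(1.533)/ln(1.533) = 1.00 ≈ 1
Step 5: The reaction is first order in H₂O₂.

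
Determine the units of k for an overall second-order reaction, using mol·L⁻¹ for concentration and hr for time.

(mol·L⁻¹)⁻¹·hr⁻¹

Step 1: For overall order n, rate = k × (concentration)^n.
Step 2: Rate has units mol·L⁻¹·hr⁻¹; concentration term has units (mol·L⁻¹)^2.
Step 3: k = rate / (concentration)^n, so units of k = (mol·L⁻¹)^(1-2)·hr⁻¹ = (mol·L⁻¹)⁻¹·hr⁻¹.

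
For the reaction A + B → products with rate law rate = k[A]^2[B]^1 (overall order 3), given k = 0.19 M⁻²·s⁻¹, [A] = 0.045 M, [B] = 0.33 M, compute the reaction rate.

0.000127 M/s

Step 1: The rate law is rate = k[A]^2[B]^1, overall order = 2+1 = 3
Step 2: Substitute values: rate = 0.19 × (0.045)^2 × (0.33)^1
Step 3: rate = 0.19 × 0.002025 × 0.33 = 0.000126968 M/s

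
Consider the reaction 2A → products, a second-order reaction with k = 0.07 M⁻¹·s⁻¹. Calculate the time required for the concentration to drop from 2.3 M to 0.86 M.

10.4 s

Step 1: For second-order: t = (1/[A] - 1/[A]₀)/k
Step 2: t = (1/0.86 - 1/2.3)/0.07
Step 3: t = (1.163 - 0.4348)/0.07
Step 4: t = 0.728/0.07 = 10.4 s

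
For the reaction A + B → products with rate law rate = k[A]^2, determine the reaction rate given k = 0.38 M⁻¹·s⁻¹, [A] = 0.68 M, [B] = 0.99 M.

0.1757 M/s

Step 1: The rate law is rate = k[A]^2
Step 2: Note that the rate does not depend on [B] (zero order in B).
Step 3: rate = 0.38 × (0.68)^2 = 0.175712 M/s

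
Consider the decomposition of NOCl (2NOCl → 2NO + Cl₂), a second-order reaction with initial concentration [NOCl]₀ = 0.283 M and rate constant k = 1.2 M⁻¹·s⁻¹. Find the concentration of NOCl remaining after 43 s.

0.01814 M

Step 1: For a second-order reaction: 1/[NOCl] = 1/[NOCl]₀ + kt
Step 2: 1/[NOCl] = 1/0.283 + 1.2 × 43
Step 3: 1/[NOCl] = 3.534 + 51.6 = 55.13
Step 4: [NOCl] = 1/55.13 = 0.01814 M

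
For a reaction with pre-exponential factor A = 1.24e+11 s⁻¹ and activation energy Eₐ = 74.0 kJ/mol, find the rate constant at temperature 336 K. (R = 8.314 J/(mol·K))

3.88e-01 s⁻¹

Step 1: Use the Arrhenius equation: k = A × exp(-Eₐ/RT)
Step 2: Convert Eₐ to J/mol: 74.0 kJ/mol = 74000 J/mol
Step 3: Calculate the exponent: -Eₐ/(RT) = -74000/(8.314 × 336) = -26.49003
Step 4: k = 1.24e+11 × exp(-26.49003)
Step 5: k = 1.24e+11 × 3.12987e-12 = 3.8810e-01 s⁻¹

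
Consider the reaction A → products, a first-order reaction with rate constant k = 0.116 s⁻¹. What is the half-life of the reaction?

5.975 s

Step 1: For a first-order reaction, t₁/₂ = ln(2)/k
Step 2: t₁/₂ = ln(2)/0.116
Step 3: t₁/₂ = 0.6931/0.116 = 5.975 s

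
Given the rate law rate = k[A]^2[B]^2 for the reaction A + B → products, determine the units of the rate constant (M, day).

M⁻³·day⁻¹

Step 1: Overall order = 2 + 2 = 4.
Step 2: rate has units M·day⁻¹; [A]^2[B]^2 has units M^4.
Step 3: k = rate/([A]^2[B]^2), so units of k = M^(1-4)·day⁻¹ = M⁻³·day⁻¹.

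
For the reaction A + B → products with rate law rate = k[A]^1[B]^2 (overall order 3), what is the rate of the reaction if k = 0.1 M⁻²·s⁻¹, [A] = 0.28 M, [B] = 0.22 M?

0.001355 M/s

Step 1: The rate law is rate = k[A]^1[B]^2, overall order = 1+2 = 3
Step 2: Substitute values: rate = 0.1 × (0.28)^1 × (0.22)^2
Step 3: rate = 0.1 × 0.28 × 0.0484 = 0.0013552 M/s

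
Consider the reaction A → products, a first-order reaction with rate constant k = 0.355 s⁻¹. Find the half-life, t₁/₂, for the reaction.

1.953 s

Step 1: For a first-order reaction, t₁/₂ = ln(2)/k
Step 2: t₁/₂ = ln(2)/0.355
Step 3: t₁/₂ = 0.6931/0.355 = 1.953 s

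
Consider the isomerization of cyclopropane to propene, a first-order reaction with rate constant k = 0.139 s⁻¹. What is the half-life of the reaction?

4.987 s

Step 1: For a first-order reaction, t₁/₂ = ln(2)/k
Step 2: t₁/₂ = ln(2)/0.139
Step 3: t₁/₂ = 0.6931/0.139 = 4.987 s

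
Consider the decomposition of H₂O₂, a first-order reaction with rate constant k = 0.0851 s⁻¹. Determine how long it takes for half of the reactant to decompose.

8.145 s

Step 1: For a first-order reaction, t₁/₂ = ln(2)/k
Step 2: t₁/₂ = ln(2)/0.0851
Step 3: t₁/₂ = 0.6931/0.0851 = 8.145 s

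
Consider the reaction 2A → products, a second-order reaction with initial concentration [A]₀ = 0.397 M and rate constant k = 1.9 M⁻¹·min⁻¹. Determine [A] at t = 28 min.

0.01795 M

Step 1: For a second-order reaction: 1/[A] = 1/[A]₀ + kt
Step 2: 1/[A] = 1/0.397 + 1.9 × 28
Step 3: 1/[A] = 2.519 + 53.2 = 55.72
Step 4: [A] = 1/55.72 = 0.01795 M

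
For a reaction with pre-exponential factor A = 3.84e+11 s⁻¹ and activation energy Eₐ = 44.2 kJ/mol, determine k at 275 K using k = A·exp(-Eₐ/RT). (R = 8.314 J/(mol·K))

1.54e+03 s⁻¹

Step 1: Use the Arrhenius equation: k = A × exp(-Eₐ/RT)
Step 2: Convert Eₐ to J/mol: 44.2 kJ/mol = 44200 J/mol
Step 3: Calculate the exponent: -Eₐ/(RT) = -44200/(8.314 × 275) = -19.33212
Step 4: k = 3.84e+11 × exp(-19.33212)
Step 5: k = 3.84e+11 × 4.01945e-09 = 1.5435e+03 s⁻¹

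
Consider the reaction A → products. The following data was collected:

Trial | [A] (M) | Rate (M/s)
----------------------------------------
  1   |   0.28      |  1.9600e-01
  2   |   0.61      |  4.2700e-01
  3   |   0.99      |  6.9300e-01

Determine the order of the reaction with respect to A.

first order (1)

Step 1: Compare trials to find order n where rate₂/rate₁ = ([A]₂/[A]₁)^n
Step 2: rate₂/rate₁ = 4.2700e-01/1.9600e-01 = 2.179
Step 3: [A]₂/[A]₁ = 0.61/0.28 = 2.179
Step 4: n = ln(2.179)/ln(2.179) = 1.00 ≈ 1
Step 5: The reaction is first order in A.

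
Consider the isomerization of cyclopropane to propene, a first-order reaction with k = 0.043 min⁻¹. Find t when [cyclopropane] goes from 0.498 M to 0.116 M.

33.88 min

Step 1: For first-order: t = ln([cyclopropane]₀/[cyclopropane])/k
Step 2: t = ln(0.498/0.116)/0.043
Step 3: t = ln(4.293)/0.043
Step 4: t = 1.457/0.043 = 33.88 min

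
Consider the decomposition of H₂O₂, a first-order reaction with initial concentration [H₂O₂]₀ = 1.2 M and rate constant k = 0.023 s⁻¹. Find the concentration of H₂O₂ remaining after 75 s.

0.2138 M

Step 1: For a first-order reaction: [H₂O₂] = [H₂O₂]₀ × e^(-kt)
Step 2: [H₂O₂] = 1.2 × e^(-0.023 × 75)
Step 3: [H₂O₂] = 1.2 × e^(-1.725)
Step 4: [H₂O₂] = 1.2 × 0.178173 = 0.2138 M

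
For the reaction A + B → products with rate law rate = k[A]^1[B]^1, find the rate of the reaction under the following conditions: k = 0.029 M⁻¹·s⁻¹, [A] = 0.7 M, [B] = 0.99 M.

0.0201 M/s

Step 1: The rate law is rate = k[A]^1[B]^1
Step 2: Substitute: rate = 0.029 × (0.7)^1 × (0.99)^1
Step 3: rate = 0.029 × 0.7 × 0.99 = 0.020097 M/s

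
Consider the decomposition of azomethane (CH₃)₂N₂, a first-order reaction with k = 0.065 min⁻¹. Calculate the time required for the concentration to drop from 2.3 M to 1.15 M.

10.66 min

Step 1: For first-order: t = ln([azomethane]₀/[azomethane])/k
Step 2: t = ln(2.3/1.15)/0.065
Step 3: t = ln(2)/0.065
Step 4: t = 0.6931/0.065 = 10.66 min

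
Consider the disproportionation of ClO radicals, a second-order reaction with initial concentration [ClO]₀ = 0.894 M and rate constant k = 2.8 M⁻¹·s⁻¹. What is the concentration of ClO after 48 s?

0.007379 M

Step 1: For a second-order reaction: 1/[ClO] = 1/[ClO]₀ + kt
Step 2: 1/[ClO] = 1/0.894 + 2.8 × 48
Step 3: 1/[ClO] = 1.119 + 134.4 = 135.5
Step 4: [ClO] = 1/135.5 = 0.007379 M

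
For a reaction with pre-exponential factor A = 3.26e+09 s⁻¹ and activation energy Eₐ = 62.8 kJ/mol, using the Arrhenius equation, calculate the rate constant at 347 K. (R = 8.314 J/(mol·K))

1.15e+00 s⁻¹

Step 1: Use the Arrhenius equation: k = A × exp(-Eₐ/RT)
Step 2: Convert Eₐ to J/mol: 62.8 kJ/mol = 62800 J/mol
Step 3: Calculate the exponent: -Eₐ/(RT) = -62800/(8.314 × 347) = -21.76808
Step 4: k = 3.26e+09 × exp(-21.76808)
Step 5: k = 3.26e+09 × 3.51757e-10 = 1.1467e+00 s⁻¹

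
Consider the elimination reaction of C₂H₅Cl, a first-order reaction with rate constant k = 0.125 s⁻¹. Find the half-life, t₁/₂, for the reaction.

5.545 s

Step 1: For a first-order reaction, t₁/₂ = ln(2)/k
Step 2: t₁/₂ = ln(2)/0.125
Step 3: t₁/₂ = 0.6931/0.125 = 5.545 s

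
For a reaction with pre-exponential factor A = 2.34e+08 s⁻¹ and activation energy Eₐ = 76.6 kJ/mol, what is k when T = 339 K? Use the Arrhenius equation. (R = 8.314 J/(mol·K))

3.68e-04 s⁻¹

Step 1: Use the Arrhenius equation: k = A × exp(-Eₐ/RT)
Step 2: Convert Eₐ to J/mol: 76.6 kJ/mol = 76600 J/mol
Step 3: Calculate the exponent: -Eₐ/(RT) = -76600/(8.314 × 339) = -27.17810
Step 4: k = 2.34e+08 × exp(-27.17810)
Step 5: k = 2.34e+08 × 1.57290e-12 = 3.6806e-04 s⁻¹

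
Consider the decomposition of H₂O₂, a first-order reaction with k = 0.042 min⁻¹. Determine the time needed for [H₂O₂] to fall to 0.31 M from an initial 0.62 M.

16.5 min

Step 1: For first-order: t = ln([H₂O₂]₀/[H₂O₂])/k
Step 2: t = ln(0.62/0.31)/0.042
Step 3: t = ln(2)/0.042
Step 4: t = 0.6931/0.042 = 16.5 min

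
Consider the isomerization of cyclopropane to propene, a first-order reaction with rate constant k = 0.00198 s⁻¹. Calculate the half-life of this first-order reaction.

350.1 s

Step 1: For a first-order reaction, t₁/₂ = ln(2)/k
Step 2: t₁/₂ = ln(2)/0.00198
Step 3: t₁/₂ = 0.6931/0.00198 = 350.1 s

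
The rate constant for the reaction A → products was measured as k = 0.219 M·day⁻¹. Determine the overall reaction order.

zeroth order (0)

Step 1: The units of k for an nth-order reaction are (concentration)^(1-n)·(time)⁻¹.
Step 2: Here k has units M·day⁻¹, so the concentration exponent is 1.
Step 3: 1 - n = 1 ⇒ n = 0. The reaction is zeroth order.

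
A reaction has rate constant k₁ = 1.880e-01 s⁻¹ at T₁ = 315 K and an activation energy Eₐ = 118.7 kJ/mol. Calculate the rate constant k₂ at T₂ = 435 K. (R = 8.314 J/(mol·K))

5.061e+04 s⁻¹

Step 1: Use the two-temperature Arrhenius form: ln(k₂/k₁) = -Eₐ/R × (1/T₂ - 1/T₁)
Step 2: Convert Eₐ to J/mol: 118.7 kJ/mol = 118700 J/mol
Step 3: 1/T₂ - 1/T₁ = 1/435 - 1/315 = -8.757526e-04 K⁻¹
Step 4: ln(k₂/k₁) = -118700/8.314 × -8.757526e-04 = 12.50323
Step 5: k₂ = k₁ × exp(12.50323) = 1.880e-01 × 2.69205e+05 = 5.061e+04 s⁻¹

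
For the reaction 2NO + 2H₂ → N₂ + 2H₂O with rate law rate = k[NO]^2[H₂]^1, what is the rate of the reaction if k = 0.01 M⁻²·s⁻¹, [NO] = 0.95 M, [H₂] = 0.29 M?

0.002617 M/s

Step 1: The rate law is rate = k[NO]^2[H₂]^1
Step 2: Substitute: rate = 0.01 × (0.95)^2 × (0.29)^1
Step 3: rate = 0.01 × 0.9025 × 0.29 = 0.00261725 M/s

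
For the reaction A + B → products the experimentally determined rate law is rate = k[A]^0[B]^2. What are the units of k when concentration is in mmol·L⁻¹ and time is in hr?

(mmol·L⁻¹)⁻¹·hr⁻¹

Step 1: Overall order = 0 + 2 = 2.
Step 2: rate has units mmol·L⁻¹·hr⁻¹; [A]^0[B]^2 has units (mmol·L⁻¹)^2.
Step 3: k = rate/([A]^0[B]^2), so units of k = (mmol·L⁻¹)^(1-2)·hr⁻¹ = (mmol·L⁻¹)⁻¹·hr⁻¹.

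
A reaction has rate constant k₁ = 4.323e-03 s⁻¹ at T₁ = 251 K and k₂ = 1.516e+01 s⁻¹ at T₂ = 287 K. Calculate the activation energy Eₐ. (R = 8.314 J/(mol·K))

135.8 kJ/mol

Step 1: Use the two-temperature Arrhenius form: ln(k₂/k₁) = -Eₐ/R × (1/T₂ - 1/T₁)
Step 2: ln(k₂/k₁) = ln(1.516e+01/4.323e-03) = ln(3506.82) = 8.16247
Step 3: 1/T₂ - 1/T₁ = 1/287 - 1/251 = -4.997432e-04 K⁻¹
Step 4: Eₐ = -R × ln(k₂/k₁) / (1/T₂ - 1/T₁) = -8.314 × 8.16247 / -4.997432e-04
Step 5: Eₐ = 1.3580e+05 J/mol = 135.8 kJ/mol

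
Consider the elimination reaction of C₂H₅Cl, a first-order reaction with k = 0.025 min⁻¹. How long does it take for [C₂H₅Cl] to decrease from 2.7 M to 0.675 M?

55.45 min

Step 1: For first-order: t = ln([C₂H₅Cl]₀/[C₂H₅Cl])/k
Step 2: t = ln(2.7/0.675)/0.025
Step 3: t = ln(4)/0.025
Step 4: t = 1.386/0.025 = 55.45 min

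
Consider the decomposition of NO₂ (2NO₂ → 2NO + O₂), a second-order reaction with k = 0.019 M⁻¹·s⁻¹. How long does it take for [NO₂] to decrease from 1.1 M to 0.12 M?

390.7 s

Step 1: For second-order: t = (1/[NO₂] - 1/[NO₂]₀)/k
Step 2: t = (1/0.12 - 1/1.1)/0.019
Step 3: t = (8.333 - 0.9091)/0.019
Step 4: t = 7.424/0.019 = 390.7 s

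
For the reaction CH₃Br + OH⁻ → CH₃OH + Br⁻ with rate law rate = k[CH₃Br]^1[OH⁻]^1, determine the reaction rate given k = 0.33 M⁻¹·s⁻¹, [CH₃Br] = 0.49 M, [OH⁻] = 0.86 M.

0.1391 M/s

Step 1: The rate law is rate = k[CH₃Br]^1[OH⁻]^1
Step 2: Substitute: rate = 0.33 × (0.49)^1 × (0.86)^1
Step 3: rate = 0.33 × 0.49 × 0.86 = 0.139062 M/s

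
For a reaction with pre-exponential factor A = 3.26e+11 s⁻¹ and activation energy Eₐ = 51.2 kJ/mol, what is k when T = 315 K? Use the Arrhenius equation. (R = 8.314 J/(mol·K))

1.05e+03 s⁻¹

Step 1: Use the Arrhenius equation: k = A × exp(-Eₐ/RT)
Step 2: Convert Eₐ to J/mol: 51.2 kJ/mol = 51200 J/mol
Step 3: Calculate the exponent: -Eₐ/(RT) = -51200/(8.314 × 315) = -19.55012
Step 4: k = 3.26e+11 × exp(-19.55012)
Step 5: k = 3.26e+11 × 3.23214e-09 = 1.0537e+03 s⁻¹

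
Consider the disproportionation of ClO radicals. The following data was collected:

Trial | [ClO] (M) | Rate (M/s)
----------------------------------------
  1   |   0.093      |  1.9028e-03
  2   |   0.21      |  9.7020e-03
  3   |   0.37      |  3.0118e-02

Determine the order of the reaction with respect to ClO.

second order (2)

Step 1: Compare trials to find order n where rate₂/rate₁ = ([ClO]₂/[ClO]₁)^n
Step 2: rate₂/rate₁ = 9.7020e-03/1.9028e-03 = 5.099
Step 3: [ClO]₂/[ClO]₁ = 0.21/0.093 = 2.258
Step 4: n = ln(5.099)/ln(2.258) = 2.00 ≈ 2
Step 5: The reaction is second order in ClO.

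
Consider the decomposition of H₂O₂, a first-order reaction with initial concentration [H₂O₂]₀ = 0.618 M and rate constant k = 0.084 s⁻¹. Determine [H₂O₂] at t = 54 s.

0.006623 M

Step 1: For a first-order reaction: [H₂O₂] = [H₂O₂]₀ × e^(-kt)
Step 2: [H₂O₂] = 0.618 × e^(-0.084 × 54)
Step 3: [H₂O₂] = 0.618 × e^(-4.536)
Step 4: [H₂O₂] = 0.618 × 0.0107162 = 0.006623 M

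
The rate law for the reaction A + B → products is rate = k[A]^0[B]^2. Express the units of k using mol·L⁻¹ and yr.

(mol·L⁻¹)⁻¹·yr⁻¹

Step 1: Overall order = 0 + 2 = 2.
Step 2: rate has units mol·L⁻¹·yr⁻¹; [A]^0[B]^2 has units (mol·L⁻¹)^2.
Step 3: k = rate/([A]^0[B]^2), so units of k = (mol·L⁻¹)^(1-2)·yr⁻¹ = (mol·L⁻¹)⁻¹·yr⁻¹.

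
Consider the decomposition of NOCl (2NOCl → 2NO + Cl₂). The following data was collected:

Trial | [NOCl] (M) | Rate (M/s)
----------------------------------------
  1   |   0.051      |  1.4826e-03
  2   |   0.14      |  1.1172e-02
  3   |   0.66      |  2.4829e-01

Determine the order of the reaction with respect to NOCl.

second order (2)

Step 1: Compare trials to find order n where rate₂/rate₁ = ([NOCl]₂/[NOCl]₁)^n
Step 2: rate₂/rate₁ = 1.1172e-02/1.4826e-03 = 7.536
Step 3: [NOCl]₂/[NOCl]₁ = 0.14/0.051 = 2.745
Step 4: n = ln(7.536)/ln(2.745) = 2.00 ≈ 2
Step 5: The reaction is second order in NOCl.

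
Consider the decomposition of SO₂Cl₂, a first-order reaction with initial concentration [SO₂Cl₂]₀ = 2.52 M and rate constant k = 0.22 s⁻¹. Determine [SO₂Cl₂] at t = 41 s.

0.0003048 M

Step 1: For a first-order reaction: [SO₂Cl₂] = [SO₂Cl₂]₀ × e^(-kt)
Step 2: [SO₂Cl₂] = 2.52 × e^(-0.22 × 41)
Step 3: [SO₂Cl₂] = 2.52 × e^(-9.02)
Step 4: [SO₂Cl₂] = 2.52 × 0.000120966 = 0.0003048 M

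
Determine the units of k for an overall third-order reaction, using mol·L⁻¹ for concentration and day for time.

(mol·L⁻¹)⁻²·day⁻¹

Step 1: For overall order n, rate = k × (concentration)^n.
Step 2: Rate has units mol·L⁻¹·day⁻¹; concentration term has units (mol·L⁻¹)^3.
Step 3: k = rate / (concentration)^n, so units of k = (mol·L⁻¹)^(1-3)·day⁻¹ = (mol·L⁻¹)⁻²·day⁻¹.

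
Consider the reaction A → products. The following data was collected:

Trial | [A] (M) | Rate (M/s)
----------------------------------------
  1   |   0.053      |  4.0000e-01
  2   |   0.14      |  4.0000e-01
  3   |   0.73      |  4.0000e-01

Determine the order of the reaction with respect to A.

zeroth order (0)

Step 1: Compare trials - when concentration changes, rate stays constant.
Step 2: rate₂/rate₁ = 4.0000e-01/4.0000e-01 = 1
Step 3: [A]₂/[A]₁ = 0.14/0.053 = 2.642
Step 4: Since rate ratio ≈ (conc ratio)^0, the reaction is zeroth order.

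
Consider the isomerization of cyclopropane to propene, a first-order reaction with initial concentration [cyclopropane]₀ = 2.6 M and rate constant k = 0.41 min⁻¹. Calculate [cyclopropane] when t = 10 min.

0.04309 M

Step 1: For a first-order reaction: [cyclopropane] = [cyclopropane]₀ × e^(-kt)
Step 2: [cyclopropane] = 2.6 × e^(-0.41 × 10)
Step 3: [cyclopropane] = 2.6 × e^(-4.1)
Step 4: [cyclopropane] = 2.6 × 0.0165727 = 0.04309 M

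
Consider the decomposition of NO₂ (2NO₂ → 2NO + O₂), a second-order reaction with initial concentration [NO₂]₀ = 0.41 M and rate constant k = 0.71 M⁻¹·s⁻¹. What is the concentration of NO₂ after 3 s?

0.2189 M

Step 1: For a second-order reaction: 1/[NO₂] = 1/[NO₂]₀ + kt
Step 2: 1/[NO₂] = 1/0.41 + 0.71 × 3
Step 3: 1/[NO₂] = 2.439 + 2.13 = 4.569
Step 4: [NO₂] = 1/4.569 = 0.2189 M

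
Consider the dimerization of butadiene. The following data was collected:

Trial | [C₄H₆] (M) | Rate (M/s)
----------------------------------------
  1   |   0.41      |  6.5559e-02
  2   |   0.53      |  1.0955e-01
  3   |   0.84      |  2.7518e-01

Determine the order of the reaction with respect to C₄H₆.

second order (2)

Step 1: Compare trials to find order n where rate₂/rate₁ = ([C₄H₆]₂/[C₄H₆]₁)^n
Step 2: rate₂/rate₁ = 1.0955e-01/6.5559e-02 = 1.671
Step 3: [C₄H₆]₂/[C₄H₆]₁ = 0.53/0.41 = 1.293
Step 4: n = ln(1.671)/ln(1.293) = 2.00 ≈ 2
Step 5: The reaction is second order in C₄H₆.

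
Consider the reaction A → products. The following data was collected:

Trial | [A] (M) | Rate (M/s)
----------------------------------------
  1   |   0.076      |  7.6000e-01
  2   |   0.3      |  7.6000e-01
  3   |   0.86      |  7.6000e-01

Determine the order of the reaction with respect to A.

zeroth order (0)

Step 1: Compare trials - when concentration changes, rate stays constant.
Step 2: rate₂/rate₁ = 7.6000e-01/7.6000e-01 = 1
Step 3: [A]₂/[A]₁ = 0.3/0.076 = 3.947
Step 4: Since rate ratio ≈ (conc ratio)^0, the reaction is zeroth order.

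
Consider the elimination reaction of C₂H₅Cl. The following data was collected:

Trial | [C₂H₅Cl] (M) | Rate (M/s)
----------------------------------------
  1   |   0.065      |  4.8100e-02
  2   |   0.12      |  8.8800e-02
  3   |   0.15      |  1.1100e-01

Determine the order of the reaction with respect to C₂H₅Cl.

first order (1)

Step 1: Compare trials to find order n where rate₂/rate₁ = ([C₂H₅Cl]₂/[C₂H₅Cl]₁)^n
Step 2: rate₂/rate₁ = 8.8800e-02/4.8100e-02 = 1.846
Step 3: [C₂H₅Cl]₂/[C₂H₅Cl]₁ = 0.12/0.065 = 1.846
Step 4: n = ln(1.846)/ln(1.846) = 1.00 ≈ 1
Step 5: The reaction is first order in C₂H₅Cl.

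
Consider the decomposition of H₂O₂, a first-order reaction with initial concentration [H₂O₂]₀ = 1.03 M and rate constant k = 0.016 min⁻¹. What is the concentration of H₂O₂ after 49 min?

0.4703 M

Step 1: For a first-order reaction: [H₂O₂] = [H₂O₂]₀ × e^(-kt)
Step 2: [H₂O₂] = 1.03 × e^(-0.016 × 49)
Step 3: [H₂O₂] = 1.03 × e^(-0.784)
Step 4: [H₂O₂] = 1.03 × 0.456576 = 0.4703 M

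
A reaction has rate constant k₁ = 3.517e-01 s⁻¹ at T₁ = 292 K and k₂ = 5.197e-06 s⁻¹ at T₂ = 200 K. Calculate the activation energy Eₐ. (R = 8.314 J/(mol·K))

58.7 kJ/mol

Step 1: Use the two-temperature Arrhenius form: ln(k₂/k₁) = -Eₐ/R × (1/T₂ - 1/T₁)
Step 2: ln(k₂/k₁) = ln(5.197e-06/3.517e-01) = ln(1.47768e-05) = -11.1225
Step 3: 1/T₂ - 1/T₁ = 1/200 - 1/292 = 1.575342e-03 K⁻¹
Step 4: Eₐ = -R × ln(k₂/k₁) / (1/T₂ - 1/T₁) = -8.314 × -11.1225 / 1.575342e-03
Step 5: Eₐ = 5.8700e+04 J/mol = 58.7 kJ/mol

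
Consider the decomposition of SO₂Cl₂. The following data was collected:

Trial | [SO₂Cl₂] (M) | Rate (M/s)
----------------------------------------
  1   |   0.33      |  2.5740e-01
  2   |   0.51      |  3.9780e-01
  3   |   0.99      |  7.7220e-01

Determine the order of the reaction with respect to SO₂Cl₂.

first order (1)

Step 1: Compare trials to find order n where rate₂/rate₁ = ([SO₂Cl₂]₂/[SO₂Cl₂]₁)^n
Step 2: rate₂/rate₁ = 3.9780e-01/2.5740e-01 = 1.545
Step 3: [SO₂Cl₂]₂/[SO₂Cl₂]₁ = 0.51/0.33 = 1.545
Step 4: n = ln(1.545)/ln(1.545) = 1.00 ≈ 1
Step 5: The reaction is first order in SO₂Cl₂.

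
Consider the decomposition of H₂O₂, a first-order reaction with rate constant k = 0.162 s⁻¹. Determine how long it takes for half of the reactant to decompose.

4.279 s

Step 1: For a first-order reaction, t₁/₂ = ln(2)/k
Step 2: t₁/₂ = ln(2)/0.162
Step 3: t₁/₂ = 0.6931/0.162 = 4.279 s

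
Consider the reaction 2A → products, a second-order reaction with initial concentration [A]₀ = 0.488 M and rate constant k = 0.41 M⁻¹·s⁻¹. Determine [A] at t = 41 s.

0.05302 M

Step 1: For a second-order reaction: 1/[A] = 1/[A]₀ + kt
Step 2: 1/[A] = 1/0.488 + 0.41 × 41
Step 3: 1/[A] = 2.049 + 16.81 = 18.86
Step 4: [A] = 1/18.86 = 0.05302 M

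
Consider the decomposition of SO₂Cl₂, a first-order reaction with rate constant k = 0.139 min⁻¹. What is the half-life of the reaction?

4.987 min

Step 1: For a first-order reaction, t₁/₂ = ln(2)/k
Step 2: t₁/₂ = ln(2)/0.139
Step 3: t₁/₂ = 0.6931/0.139 = 4.987 min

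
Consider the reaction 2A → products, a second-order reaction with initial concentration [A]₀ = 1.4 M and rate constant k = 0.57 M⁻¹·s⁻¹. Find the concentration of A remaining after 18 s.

0.09112 M

Step 1: For a second-order reaction: 1/[A] = 1/[A]₀ + kt
Step 2: 1/[A] = 1/1.4 + 0.57 × 18
Step 3: 1/[A] = 0.7143 + 10.26 = 10.97
Step 4: [A] = 1/10.97 = 0.09112 M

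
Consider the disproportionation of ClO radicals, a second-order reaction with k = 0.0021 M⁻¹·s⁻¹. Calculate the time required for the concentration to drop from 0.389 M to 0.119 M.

2777 s

Step 1: For second-order: t = (1/[ClO] - 1/[ClO]₀)/k
Step 2: t = (1/0.119 - 1/0.389)/0.0021
Step 3: t = (8.403 - 2.571)/0.0021
Step 4: t = 5.833/0.0021 = 2777 s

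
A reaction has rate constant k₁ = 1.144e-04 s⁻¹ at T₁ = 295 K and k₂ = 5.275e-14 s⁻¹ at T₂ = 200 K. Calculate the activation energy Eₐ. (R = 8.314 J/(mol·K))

111.0 kJ/mol

Step 1: Use the two-temperature Arrhenius form: ln(k₂/k₁) = -Eₐ/R × (1/T₂ - 1/T₁)
Step 2: ln(k₂/k₁) = ln(5.275e-14/1.144e-04) = ln(4.61101e-10) = -21.4974
Step 3: 1/T₂ - 1/T₁ = 1/200 - 1/295 = 1.610169e-03 K⁻¹
Step 4: Eₐ = -R × ln(k₂/k₁) / (1/T₂ - 1/T₁) = -8.314 × -21.4974 / 1.610169e-03
Step 5: Eₐ = 1.1100e+05 J/mol = 111.0 kJ/mol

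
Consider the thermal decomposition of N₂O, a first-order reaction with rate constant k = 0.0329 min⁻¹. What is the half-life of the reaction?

21.07 min

Step 1: For a first-order reaction, t₁/₂ = ln(2)/k
Step 2: t₁/₂ = ln(2)/0.0329
Step 3: t₁/₂ = 0.6931/0.0329 = 21.07 min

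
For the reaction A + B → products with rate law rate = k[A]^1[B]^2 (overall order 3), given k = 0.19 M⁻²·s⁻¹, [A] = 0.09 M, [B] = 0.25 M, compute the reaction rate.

0.001069 M/s

Step 1: The rate law is rate = k[A]^1[B]^2, overall order = 1+2 = 3
Step 2: Substitute values: rate = 0.19 × (0.09)^1 × (0.25)^2
Step 3: rate = 0.19 × 0.09 × 0.0625 = 0.00106875 M/s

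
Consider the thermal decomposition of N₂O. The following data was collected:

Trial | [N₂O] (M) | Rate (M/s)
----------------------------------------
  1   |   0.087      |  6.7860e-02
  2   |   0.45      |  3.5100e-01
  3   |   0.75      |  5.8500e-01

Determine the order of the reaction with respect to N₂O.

first order (1)

Step 1: Compare trials to find order n where rate₂/rate₁ = ([N₂O]₂/[N₂O]₁)^n
Step 2: rate₂/rate₁ = 3.5100e-01/6.7860e-02 = 5.172
Step 3: [N₂O]₂/[N₂O]₁ = 0.45/0.087 = 5.172
Step 4: n = ln(5.172)/ln(5.172) = 1.00 ≈ 1
Step 5: The reaction is first order in N₂O.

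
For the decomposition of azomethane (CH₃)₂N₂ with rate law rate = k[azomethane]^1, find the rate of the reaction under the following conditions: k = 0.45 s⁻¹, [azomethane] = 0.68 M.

0.306 M/s

Step 1: Identify the rate law: rate = k[azomethane]^1
Step 2: Substitute values: rate = 0.45 × (0.68)^1
Step 3: Calculate: rate = 0.45 × 0.68 = 0.306 M/s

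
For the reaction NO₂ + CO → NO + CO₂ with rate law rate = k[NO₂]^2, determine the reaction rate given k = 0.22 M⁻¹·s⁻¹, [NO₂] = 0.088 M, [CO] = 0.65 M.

0.001704 M/s

Step 1: The rate law is rate = k[NO₂]^2
Step 2: Note that the rate does not depend on [CO] (zero order in CO).
Step 3: rate = 0.22 × (0.088)^2 = 0.00170368 M/s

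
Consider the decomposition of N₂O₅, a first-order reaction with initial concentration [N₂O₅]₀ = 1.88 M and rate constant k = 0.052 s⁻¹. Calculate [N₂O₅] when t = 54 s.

0.1134 M

Step 1: For a first-order reaction: [N₂O₅] = [N₂O₅]₀ × e^(-kt)
Step 2: [N₂O₅] = 1.88 × e^(-0.052 × 54)
Step 3: [N₂O₅] = 1.88 × e^(-2.808)
Step 4: [N₂O₅] = 1.88 × 0.0603255 = 0.1134 M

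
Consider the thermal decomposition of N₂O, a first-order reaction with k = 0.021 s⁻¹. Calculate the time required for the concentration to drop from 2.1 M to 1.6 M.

12.95 s

Step 1: For first-order: t = ln([N₂O]₀/[N₂O])/k
Step 2: t = ln(2.1/1.6)/0.021
Step 3: t = ln(1.312)/0.021
Step 4: t = 0.2719/0.021 = 12.95 s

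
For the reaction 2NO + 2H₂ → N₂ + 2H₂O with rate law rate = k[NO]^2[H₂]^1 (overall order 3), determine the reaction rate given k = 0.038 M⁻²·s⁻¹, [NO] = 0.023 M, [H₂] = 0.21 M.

4.221e-06 M/s

Step 1: The rate law is rate = k[NO]^2[H₂]^1, overall order = 2+1 = 3
Step 2: Substitute values: rate = 0.038 × (0.023)^2 × (0.21)^1
Step 3: rate = 0.038 × 0.000529 × 0.21 = 4.22142e-06 M/s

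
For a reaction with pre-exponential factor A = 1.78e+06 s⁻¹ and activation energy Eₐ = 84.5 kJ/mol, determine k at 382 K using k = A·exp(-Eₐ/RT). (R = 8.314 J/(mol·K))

4.96e-06 s⁻¹

Step 1: Use the Arrhenius equation: k = A × exp(-Eₐ/RT)
Step 2: Convert Eₐ to J/mol: 84.5 kJ/mol = 84500 J/mol
Step 3: Calculate the exponent: -Eₐ/(RT) = -84500/(8.314 × 382) = -26.60623
Step 4: k = 1.78e+06 × exp(-26.60623)
Step 5: k = 1.78e+06 × 2.78651e-12 = 4.9600e-06 s⁻¹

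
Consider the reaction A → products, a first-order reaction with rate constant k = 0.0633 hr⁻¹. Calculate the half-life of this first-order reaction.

10.95 hr

Step 1: For a first-order reaction, t₁/₂ = ln(2)/k
Step 2: t₁/₂ = ln(2)/0.0633
Step 3: t₁/₂ = 0.6931/0.0633 = 10.95 hr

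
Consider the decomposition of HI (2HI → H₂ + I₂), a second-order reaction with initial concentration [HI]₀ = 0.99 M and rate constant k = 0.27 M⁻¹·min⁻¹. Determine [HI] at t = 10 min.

0.2695 M

Step 1: For a second-order reaction: 1/[HI] = 1/[HI]₀ + kt
Step 2: 1/[HI] = 1/0.99 + 0.27 × 10
Step 3: 1/[HI] = 1.01 + 2.7 = 3.71
Step 4: [HI] = 1/3.71 = 0.2695 M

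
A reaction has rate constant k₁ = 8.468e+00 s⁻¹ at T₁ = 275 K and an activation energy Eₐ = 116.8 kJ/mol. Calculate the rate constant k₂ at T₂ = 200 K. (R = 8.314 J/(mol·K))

4.054e-08 s⁻¹

Step 1: Use the two-temperature Arrhenius form: ln(k₂/k₁) = -Eₐ/R × (1/T₂ - 1/T₁)
Step 2: Convert Eₐ to J/mol: 116.8 kJ/mol = 116800 J/mol
Step 3: 1/T₂ - 1/T₁ = 1/200 - 1/275 = 1.363636e-03 K⁻¹
Step 4: ln(k₂/k₁) = -116800/8.314 × 1.363636e-03 = -19.15717
Step 5: k₂ = k₁ × exp(-19.15717) = 8.468e+00 × 4.78792e-09 = 4.054e-08 s⁻¹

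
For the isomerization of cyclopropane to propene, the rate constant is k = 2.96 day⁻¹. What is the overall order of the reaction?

first order (1)

Step 1: The units of k for an nth-order reaction are (concentration)^(1-n)·(time)⁻¹.
Step 2: Here k has units day⁻¹, so the concentration exponent is 0.
Step 3: 1 - n = 0 ⇒ n = 1. The reaction is first order.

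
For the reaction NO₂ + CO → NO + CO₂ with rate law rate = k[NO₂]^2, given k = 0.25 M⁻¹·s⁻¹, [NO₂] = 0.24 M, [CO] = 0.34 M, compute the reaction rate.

0.0144 M/s

Step 1: The rate law is rate = k[NO₂]^2
Step 2: Note that the rate does not depend on [CO] (zero order in CO).
Step 3: rate = 0.25 × (0.24)^2 = 0.0144 M/s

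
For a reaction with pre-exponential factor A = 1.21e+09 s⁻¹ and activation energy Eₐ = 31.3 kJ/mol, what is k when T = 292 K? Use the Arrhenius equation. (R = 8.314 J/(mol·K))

3.04e+03 s⁻¹

Step 1: Use the Arrhenius equation: k = A × exp(-Eₐ/RT)
Step 2: Convert Eₐ to J/mol: 31.3 kJ/mol = 31300 J/mol
Step 3: Calculate the exponent: -Eₐ/(RT) = -31300/(8.314 × 292) = -12.89293
Step 4: k = 1.21e+09 × exp(-12.89293)
Step 5: k = 1.21e+09 × 2.51577e-06 = 3.0441e+03 s⁻¹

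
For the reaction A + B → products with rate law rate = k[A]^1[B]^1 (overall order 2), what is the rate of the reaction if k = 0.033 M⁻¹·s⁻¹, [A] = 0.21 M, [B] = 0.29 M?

0.00201 M/s

Step 1: The rate law is rate = k[A]^1[B]^1, overall order = 1+1 = 2
Step 2: Substitute values: rate = 0.033 × (0.21)^1 × (0.29)^1
Step 3: rate = 0.033 × 0.21 × 0.29 = 0.0020097 M/s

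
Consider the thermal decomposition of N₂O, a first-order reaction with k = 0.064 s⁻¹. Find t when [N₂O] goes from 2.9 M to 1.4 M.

11.38 s

Step 1: For first-order: t = ln([N₂O]₀/[N₂O])/k
Step 2: t = ln(2.9/1.4)/0.064
Step 3: t = ln(2.071)/0.064
Step 4: t = 0.7282/0.064 = 11.38 s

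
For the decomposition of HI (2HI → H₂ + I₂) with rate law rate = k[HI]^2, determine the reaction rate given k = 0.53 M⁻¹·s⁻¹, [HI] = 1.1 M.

0.6413 M/s

Step 1: Identify the rate law: rate = k[HI]^2
Step 2: Substitute values: rate = 0.53 × (1.1)^2
Step 3: Calculate: rate = 0.53 × 1.21 = 0.6413 M/s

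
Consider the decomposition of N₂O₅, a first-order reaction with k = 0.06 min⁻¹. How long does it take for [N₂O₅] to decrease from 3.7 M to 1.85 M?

11.55 min

Step 1: For first-order: t = ln([N₂O₅]₀/[N₂O₅])/k
Step 2: t = ln(3.7/1.85)/0.06
Step 3: t = ln(2)/0.06
Step 4: t = 0.6931/0.06 = 11.55 min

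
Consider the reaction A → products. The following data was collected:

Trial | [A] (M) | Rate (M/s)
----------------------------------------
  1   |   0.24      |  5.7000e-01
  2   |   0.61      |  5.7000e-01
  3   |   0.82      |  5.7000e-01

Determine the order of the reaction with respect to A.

zeroth order (0)

Step 1: Compare trials - when concentration changes, rate stays constant.
Step 2: rate₂/rate₁ = 5.7000e-01/5.7000e-01 = 1
Step 3: [A]₂/[A]₁ = 0.61/0.24 = 2.542
Step 4: Since rate ratio ≈ (conc ratio)^0, the reaction is zeroth order.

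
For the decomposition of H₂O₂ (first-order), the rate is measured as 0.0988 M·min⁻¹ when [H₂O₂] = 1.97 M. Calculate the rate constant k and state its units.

0.05015 min⁻¹

Step 1: rate = k[H₂O₂]^1, so k = rate / [H₂O₂]^1.
Step 2: k = 0.0988 / (1.97)^1 = 0.0988 / 1.97.
Step 3: k = 0.05015 min⁻¹.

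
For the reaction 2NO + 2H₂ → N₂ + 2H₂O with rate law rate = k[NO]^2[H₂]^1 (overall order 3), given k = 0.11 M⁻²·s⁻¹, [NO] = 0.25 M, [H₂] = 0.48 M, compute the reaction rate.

0.0033 M/s

Step 1: The rate law is rate = k[NO]^2[H₂]^1, overall order = 2+1 = 3
Step 2: Substitute values: rate = 0.11 × (0.25)^2 × (0.48)^1
Step 3: rate = 0.11 × 0.0625 × 0.48 = 0.0033 M/s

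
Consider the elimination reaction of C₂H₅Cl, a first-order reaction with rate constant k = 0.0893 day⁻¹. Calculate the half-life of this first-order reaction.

7.762 day

Step 1: For a first-order reaction, t₁/₂ = ln(2)/k
Step 2: t₁/₂ = ln(2)/0.0893
Step 3: t₁/₂ = 0.6931/0.0893 = 7.762 day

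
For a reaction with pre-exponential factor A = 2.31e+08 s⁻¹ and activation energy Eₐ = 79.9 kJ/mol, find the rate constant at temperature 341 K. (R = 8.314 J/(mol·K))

1.33e-04 s⁻¹

Step 1: Use the Arrhenius equation: k = A × exp(-Eₐ/RT)
Step 2: Convert Eₐ to J/mol: 79.9 kJ/mol = 79900 J/mol
Step 3: Calculate the exponent: -Eₐ/(RT) = -79900/(8.314 × 341) = -28.18269
Step 4: k = 2.31e+08 × exp(-28.18269)
Step 5: k = 2.31e+08 × 5.75988e-13 = 1.3305e-04 s⁻¹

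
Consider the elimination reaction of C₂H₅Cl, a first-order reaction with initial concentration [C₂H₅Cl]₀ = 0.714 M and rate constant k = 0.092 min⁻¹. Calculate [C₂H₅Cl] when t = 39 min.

0.01974 M

Step 1: For a first-order reaction: [C₂H₅Cl] = [C₂H₅Cl]₀ × e^(-kt)
Step 2: [C₂H₅Cl] = 0.714 × e^(-0.092 × 39)
Step 3: [C₂H₅Cl] = 0.714 × e^(-3.588)
Step 4: [C₂H₅Cl] = 0.714 × 0.0276536 = 0.01974 M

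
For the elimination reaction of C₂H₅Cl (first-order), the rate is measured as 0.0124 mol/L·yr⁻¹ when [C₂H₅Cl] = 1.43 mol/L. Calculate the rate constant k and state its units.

0.008671 yr⁻¹

Step 1: rate = k[C₂H₅Cl]^1, so k = rate / [C₂H₅Cl]^1.
Step 2: k = 0.0124 / (1.43)^1 = 0.0124 / 1.43.
Step 3: k = 0.008671 yr⁻¹.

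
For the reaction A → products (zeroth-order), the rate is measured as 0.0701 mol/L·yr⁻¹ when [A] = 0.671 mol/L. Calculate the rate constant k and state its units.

0.0701 mol/L·yr⁻¹

Step 1: For a zeroth-order reaction, rate = k (independent of concentration).
Step 2: k = rate = 0.0701 mol/L·yr⁻¹.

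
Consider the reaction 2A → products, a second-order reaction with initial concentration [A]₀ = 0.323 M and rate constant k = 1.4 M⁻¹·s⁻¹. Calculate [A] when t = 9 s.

0.06371 M

Step 1: For a second-order reaction: 1/[A] = 1/[A]₀ + kt
Step 2: 1/[A] = 1/0.323 + 1.4 × 9
Step 3: 1/[A] = 3.096 + 12.6 = 15.7
Step 4: [A] = 1/15.7 = 0.06371 M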